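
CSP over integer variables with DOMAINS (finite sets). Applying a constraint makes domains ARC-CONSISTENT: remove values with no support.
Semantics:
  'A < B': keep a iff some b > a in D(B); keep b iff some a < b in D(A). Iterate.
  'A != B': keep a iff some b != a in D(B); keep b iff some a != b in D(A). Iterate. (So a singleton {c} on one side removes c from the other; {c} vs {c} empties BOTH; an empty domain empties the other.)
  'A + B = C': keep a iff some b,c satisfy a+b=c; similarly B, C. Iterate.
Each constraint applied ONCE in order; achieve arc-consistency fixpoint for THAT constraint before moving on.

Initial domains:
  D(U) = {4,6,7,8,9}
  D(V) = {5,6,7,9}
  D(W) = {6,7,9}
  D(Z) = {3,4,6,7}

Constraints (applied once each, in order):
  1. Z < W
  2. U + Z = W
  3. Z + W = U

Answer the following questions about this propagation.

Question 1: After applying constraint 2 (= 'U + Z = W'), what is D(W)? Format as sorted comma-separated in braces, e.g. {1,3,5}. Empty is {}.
Constraint 1 (Z < W) on D(Z)={3,4,6,7} D(W)={6,7,9}: no change
Constraint 2 (U + Z = W) on D(U)={4,6,7,8,9} D(Z)={3,4,6,7} D(W)={6,7,9}: U {4,6,7,8,9}->{4,6}; Z {3,4,6,7}->{3}; W {6,7,9}->{7,9}
So after constraint 2: D(W) = {7,9}

Answer: {7,9}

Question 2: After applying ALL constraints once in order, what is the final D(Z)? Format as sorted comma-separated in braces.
Answer: {}

Derivation:
Constraint 1 (Z < W) on D(Z)={3,4,6,7} D(W)={6,7,9}: no change
Constraint 2 (U + Z = W) on D(U)={4,6,7,8,9} D(Z)={3,4,6,7} D(W)={6,7,9}: U {4,6,7,8,9}->{4,6}; Z {3,4,6,7}->{3}; W {6,7,9}->{7,9}
Constraint 3 (Z + W = U) on D(Z)={3} D(W)={7,9} D(U)={4,6}: Z {3}->{}; W {7,9}->{}; U {4,6}->{}
So after all 3 constraints: D(Z) = {}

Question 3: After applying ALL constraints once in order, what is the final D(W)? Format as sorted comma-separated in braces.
Answer: {}

Derivation:
Constraint 1 (Z < W) on D(Z)={3,4,6,7} D(W)={6,7,9}: no change
Constraint 2 (U + Z = W) on D(U)={4,6,7,8,9} D(Z)={3,4,6,7} D(W)={6,7,9}: U {4,6,7,8,9}->{4,6}; Z {3,4,6,7}->{3}; W {6,7,9}->{7,9}
Constraint 3 (Z + W = U) on D(Z)={3} D(W)={7,9} D(U)={4,6}: Z {3}->{}; W {7,9}->{}; U {4,6}->{}
So after all 3 constraints: D(W) = {}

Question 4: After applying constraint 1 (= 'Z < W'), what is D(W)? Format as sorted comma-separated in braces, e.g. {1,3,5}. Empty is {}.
Answer: {6,7,9}

Derivation:
Constraint 1 (Z < W) on D(Z)={3,4,6,7} D(W)={6,7,9}: no change
So after constraint 1: D(W) = {6,7,9}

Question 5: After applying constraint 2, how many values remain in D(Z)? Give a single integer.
Constraint 1 (Z < W) on D(Z)={3,4,6,7} D(W)={6,7,9}: no change
Constraint 2 (U + Z = W) on D(U)={4,6,7,8,9} D(Z)={3,4,6,7} D(W)={6,7,9}: U {4,6,7,8,9}->{4,6}; Z {3,4,6,7}->{3}; W {6,7,9}->{7,9}
So after constraint 2: D(Z)={3}, size = 1

Answer: 1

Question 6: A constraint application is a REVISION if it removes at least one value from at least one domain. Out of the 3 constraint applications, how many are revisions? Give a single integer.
Answer: 2

Derivation:
Constraint 1 (Z < W) on D(Z)={3,4,6,7} D(W)={6,7,9}: no change => not a revision
Constraint 2 (U + Z = W) on D(U)={4,6,7,8,9} D(Z)={3,4,6,7} D(W)={6,7,9}: U {4,6,7,8,9}->{4,6}; Z {3,4,6,7}->{3}; W {6,7,9}->{7,9} => REVISION
Constraint 3 (Z + W = U) on D(Z)={3} D(W)={7,9} D(U)={4,6}: Z {3}->{}; W {7,9}->{}; U {4,6}->{} => REVISION
Total revisions = 2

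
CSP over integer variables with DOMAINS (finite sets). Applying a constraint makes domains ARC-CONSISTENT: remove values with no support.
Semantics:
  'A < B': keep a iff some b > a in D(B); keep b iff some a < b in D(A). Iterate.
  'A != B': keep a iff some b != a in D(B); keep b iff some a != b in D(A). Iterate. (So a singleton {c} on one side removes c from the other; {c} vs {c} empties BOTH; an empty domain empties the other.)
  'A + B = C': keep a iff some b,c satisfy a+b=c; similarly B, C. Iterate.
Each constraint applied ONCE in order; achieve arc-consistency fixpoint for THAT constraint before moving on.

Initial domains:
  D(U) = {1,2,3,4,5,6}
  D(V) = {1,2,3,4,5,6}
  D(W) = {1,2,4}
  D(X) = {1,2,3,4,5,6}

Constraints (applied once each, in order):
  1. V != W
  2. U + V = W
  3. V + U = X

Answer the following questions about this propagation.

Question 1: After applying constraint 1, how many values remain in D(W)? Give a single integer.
Answer: 3

Derivation:
Constraint 1 (V != W) on D(V)={1,2,3,4,5,6} D(W)={1,2,4}: no change
So after constraint 1: D(W)={1,2,4}, size = 3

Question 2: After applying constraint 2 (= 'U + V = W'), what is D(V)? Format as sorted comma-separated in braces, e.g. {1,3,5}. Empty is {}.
Constraint 1 (V != W) on D(V)={1,2,3,4,5,6} D(W)={1,2,4}: no change
Constraint 2 (U + V = W) on D(U)={1,2,3,4,5,6} D(V)={1,2,3,4,5,6} D(W)={1,2,4}: U {1,2,3,4,5,6}->{1,2,3}; V {1,2,3,4,5,6}->{1,2,3}; W {1,2,4}->{2,4}
So after constraint 2: D(V) = {1,2,3}

Answer: {1,2,3}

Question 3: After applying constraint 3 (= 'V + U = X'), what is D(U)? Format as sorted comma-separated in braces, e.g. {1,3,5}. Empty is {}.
Answer: {1,2,3}

Derivation:
Constraint 1 (V != W) on D(V)={1,2,3,4,5,6} D(W)={1,2,4}: no change
Constraint 2 (U + V = W) on D(U)={1,2,3,4,5,6} D(V)={1,2,3,4,5,6} D(W)={1,2,4}: U {1,2,3,4,5,6}->{1,2,3}; V {1,2,3,4,5,6}->{1,2,3}; W {1,2,4}->{2,4}
Constraint 3 (V + U = X) on D(V)={1,2,3} D(U)={1,2,3} D(X)={1,2,3,4,5,6}: X {1,2,3,4,5,6}->{2,3,4,5,6}
So after constraint 3: D(U) = {1,2,3}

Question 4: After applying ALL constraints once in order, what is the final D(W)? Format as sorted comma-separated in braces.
Answer: {2,4}

Derivation:
Constraint 1 (V != W) on D(V)={1,2,3,4,5,6} D(W)={1,2,4}: no change
Constraint 2 (U + V = W) on D(U)={1,2,3,4,5,6} D(V)={1,2,3,4,5,6} D(W)={1,2,4}: U {1,2,3,4,5,6}->{1,2,3}; V {1,2,3,4,5,6}->{1,2,3}; W {1,2,4}->{2,4}
Constraint 3 (V + U = X) on D(V)={1,2,3} D(U)={1,2,3} D(X)={1,2,3,4,5,6}: X {1,2,3,4,5,6}->{2,3,4,5,6}
So after all 3 constraints: D(W) = {2,4}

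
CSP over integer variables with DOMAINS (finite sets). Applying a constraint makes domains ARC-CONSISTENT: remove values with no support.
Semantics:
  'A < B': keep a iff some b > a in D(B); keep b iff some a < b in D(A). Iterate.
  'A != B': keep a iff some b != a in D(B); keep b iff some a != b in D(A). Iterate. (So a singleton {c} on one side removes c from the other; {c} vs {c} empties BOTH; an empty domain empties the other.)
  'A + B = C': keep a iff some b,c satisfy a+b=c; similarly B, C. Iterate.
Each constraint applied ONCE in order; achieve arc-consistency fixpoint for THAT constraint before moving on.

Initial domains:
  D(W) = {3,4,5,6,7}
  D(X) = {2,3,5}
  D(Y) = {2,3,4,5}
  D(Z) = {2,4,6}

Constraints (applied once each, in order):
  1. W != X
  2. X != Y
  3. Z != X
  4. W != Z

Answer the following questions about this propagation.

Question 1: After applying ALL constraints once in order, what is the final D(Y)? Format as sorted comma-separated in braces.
Constraint 1 (W != X) on D(W)={3,4,5,6,7} D(X)={2,3,5}: no change
Constraint 2 (X != Y) on D(X)={2,3,5} D(Y)={2,3,4,5}: no change
Constraint 3 (Z != X) on D(Z)={2,4,6} D(X)={2,3,5}: no change
Constraint 4 (W != Z) on D(W)={3,4,5,6,7} D(Z)={2,4,6}: no change
So after all 4 constraints: D(Y) = {2,3,4,5}

Answer: {2,3,4,5}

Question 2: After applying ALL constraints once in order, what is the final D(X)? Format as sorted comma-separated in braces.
Constraint 1 (W != X) on D(W)={3,4,5,6,7} D(X)={2,3,5}: no change
Constraint 2 (X != Y) on D(X)={2,3,5} D(Y)={2,3,4,5}: no change
Constraint 3 (Z != X) on D(Z)={2,4,6} D(X)={2,3,5}: no change
Constraint 4 (W != Z) on D(W)={3,4,5,6,7} D(Z)={2,4,6}: no change
So after all 4 constraints: D(X) = {2,3,5}

Answer: {2,3,5}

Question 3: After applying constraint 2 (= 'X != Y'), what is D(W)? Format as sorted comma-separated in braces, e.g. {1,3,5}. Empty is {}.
Answer: {3,4,5,6,7}

Derivation:
Constraint 1 (W != X) on D(W)={3,4,5,6,7} D(X)={2,3,5}: no change
Constraint 2 (X != Y) on D(X)={2,3,5} D(Y)={2,3,4,5}: no change
So after constraint 2: D(W) = {3,4,5,6,7}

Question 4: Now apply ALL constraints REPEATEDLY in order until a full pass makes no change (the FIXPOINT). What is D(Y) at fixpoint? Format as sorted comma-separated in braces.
Answer: {2,3,4,5}

Derivation:
pass 0 (initial): D(Y)={2,3,4,5}
pass 1: no change
Fixpoint after 1 passes: D(Y) = {2,3,4,5}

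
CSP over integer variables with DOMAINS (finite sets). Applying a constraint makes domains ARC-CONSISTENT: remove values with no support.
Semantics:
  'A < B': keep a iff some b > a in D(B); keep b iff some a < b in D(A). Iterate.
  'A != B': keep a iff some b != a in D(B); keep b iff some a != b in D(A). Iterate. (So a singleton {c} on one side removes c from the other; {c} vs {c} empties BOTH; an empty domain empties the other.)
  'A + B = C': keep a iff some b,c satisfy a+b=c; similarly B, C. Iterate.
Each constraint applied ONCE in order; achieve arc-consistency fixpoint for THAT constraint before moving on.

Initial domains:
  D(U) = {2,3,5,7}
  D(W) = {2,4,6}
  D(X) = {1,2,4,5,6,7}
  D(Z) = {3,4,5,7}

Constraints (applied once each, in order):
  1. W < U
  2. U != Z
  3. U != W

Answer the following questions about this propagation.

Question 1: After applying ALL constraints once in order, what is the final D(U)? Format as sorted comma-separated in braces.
Constraint 1 (W < U) on D(W)={2,4,6} D(U)={2,3,5,7}: U {2,3,5,7}->{3,5,7}
Constraint 2 (U != Z) on D(U)={3,5,7} D(Z)={3,4,5,7}: no change
Constraint 3 (U != W) on D(U)={3,5,7} D(W)={2,4,6}: no change
So after all 3 constraints: D(U) = {3,5,7}

Answer: {3,5,7}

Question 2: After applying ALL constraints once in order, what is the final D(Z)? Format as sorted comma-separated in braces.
Constraint 1 (W < U) on D(W)={2,4,6} D(U)={2,3,5,7}: U {2,3,5,7}->{3,5,7}
Constraint 2 (U != Z) on D(U)={3,5,7} D(Z)={3,4,5,7}: no change
Constraint 3 (U != W) on D(U)={3,5,7} D(W)={2,4,6}: no change
So after all 3 constraints: D(Z) = {3,4,5,7}

Answer: {3,4,5,7}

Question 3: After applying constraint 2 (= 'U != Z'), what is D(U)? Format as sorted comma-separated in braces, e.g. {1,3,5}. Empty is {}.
Answer: {3,5,7}

Derivation:
Constraint 1 (W < U) on D(W)={2,4,6} D(U)={2,3,5,7}: U {2,3,5,7}->{3,5,7}
Constraint 2 (U != Z) on D(U)={3,5,7} D(Z)={3,4,5,7}: no change
So after constraint 2: D(U) = {3,5,7}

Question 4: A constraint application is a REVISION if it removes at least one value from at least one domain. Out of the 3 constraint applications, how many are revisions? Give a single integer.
Constraint 1 (W < U) on D(W)={2,4,6} D(U)={2,3,5,7}: U {2,3,5,7}->{3,5,7} => REVISION
Constraint 2 (U != Z) on D(U)={3,5,7} D(Z)={3,4,5,7}: no change => not a revision
Constraint 3 (U != W) on D(U)={3,5,7} D(W)={2,4,6}: no change => not a revision
Total revisions = 1

Answer: 1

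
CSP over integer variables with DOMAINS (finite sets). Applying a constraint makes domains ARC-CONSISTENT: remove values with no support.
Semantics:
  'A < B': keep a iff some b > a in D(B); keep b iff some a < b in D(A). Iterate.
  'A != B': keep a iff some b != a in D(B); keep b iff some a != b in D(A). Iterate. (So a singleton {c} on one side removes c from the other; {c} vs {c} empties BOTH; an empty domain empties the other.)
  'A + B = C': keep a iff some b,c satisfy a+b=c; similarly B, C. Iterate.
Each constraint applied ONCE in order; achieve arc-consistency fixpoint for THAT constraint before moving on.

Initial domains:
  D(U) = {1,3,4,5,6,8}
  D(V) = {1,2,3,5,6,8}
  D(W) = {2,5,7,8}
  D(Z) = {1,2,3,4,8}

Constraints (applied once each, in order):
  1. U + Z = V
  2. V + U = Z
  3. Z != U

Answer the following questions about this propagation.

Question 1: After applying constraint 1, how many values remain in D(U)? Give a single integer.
Answer: 5

Derivation:
Constraint 1 (U + Z = V) on D(U)={1,3,4,5,6,8} D(Z)={1,2,3,4,8} D(V)={1,2,3,5,6,8}: U {1,3,4,5,6,8}->{1,3,4,5,6}; Z {1,2,3,4,8}->{1,2,3,4}; V {1,2,3,5,6,8}->{2,3,5,6,8}
So after constraint 1: D(U)={1,3,4,5,6}, size = 5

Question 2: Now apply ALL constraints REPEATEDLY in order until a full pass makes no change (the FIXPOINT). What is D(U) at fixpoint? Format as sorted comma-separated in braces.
Answer: {}

Derivation:
pass 0 (initial): D(U)={1,3,4,5,6,8}
pass 1: U {1,3,4,5,6,8}->{1}; V {1,2,3,5,6,8}->{2,3}; Z {1,2,3,4,8}->{3,4}
pass 2: U {1}->{}; V {2,3}->{}; Z {3,4}->{}
pass 3: no change
Fixpoint after 3 passes: D(U) = {}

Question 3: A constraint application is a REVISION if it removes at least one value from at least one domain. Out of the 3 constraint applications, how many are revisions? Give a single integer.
Answer: 2

Derivation:
Constraint 1 (U + Z = V) on D(U)={1,3,4,5,6,8} D(Z)={1,2,3,4,8} D(V)={1,2,3,5,6,8}: U {1,3,4,5,6,8}->{1,3,4,5,6}; Z {1,2,3,4,8}->{1,2,3,4}; V {1,2,3,5,6,8}->{2,3,5,6,8} => REVISION
Constraint 2 (V + U = Z) on D(V)={2,3,5,6,8} D(U)={1,3,4,5,6} D(Z)={1,2,3,4}: V {2,3,5,6,8}->{2,3}; U {1,3,4,5,6}->{1}; Z {1,2,3,4}->{3,4} => REVISION
Constraint 3 (Z != U) on D(Z)={3,4} D(U)={1}: no change => not a revision
Total revisions = 2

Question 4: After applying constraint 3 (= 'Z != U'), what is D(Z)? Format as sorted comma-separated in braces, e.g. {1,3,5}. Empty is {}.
Constraint 1 (U + Z = V) on D(U)={1,3,4,5,6,8} D(Z)={1,2,3,4,8} D(V)={1,2,3,5,6,8}: U {1,3,4,5,6,8}->{1,3,4,5,6}; Z {1,2,3,4,8}->{1,2,3,4}; V {1,2,3,5,6,8}->{2,3,5,6,8}
Constraint 2 (V + U = Z) on D(V)={2,3,5,6,8} D(U)={1,3,4,5,6} D(Z)={1,2,3,4}: V {2,3,5,6,8}->{2,3}; U {1,3,4,5,6}->{1}; Z {1,2,3,4}->{3,4}
Constraint 3 (Z != U) on D(Z)={3,4} D(U)={1}: no change
So after constraint 3: D(Z) = {3,4}

Answer: {3,4}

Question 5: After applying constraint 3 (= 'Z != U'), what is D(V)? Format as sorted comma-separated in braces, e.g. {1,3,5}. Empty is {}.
Answer: {2,3}

Derivation:
Constraint 1 (U + Z = V) on D(U)={1,3,4,5,6,8} D(Z)={1,2,3,4,8} D(V)={1,2,3,5,6,8}: U {1,3,4,5,6,8}->{1,3,4,5,6}; Z {1,2,3,4,8}->{1,2,3,4}; V {1,2,3,5,6,8}->{2,3,5,6,8}
Constraint 2 (V + U = Z) on D(V)={2,3,5,6,8} D(U)={1,3,4,5,6} D(Z)={1,2,3,4}: V {2,3,5,6,8}->{2,3}; U {1,3,4,5,6}->{1}; Z {1,2,3,4}->{3,4}
Constraint 3 (Z != U) on D(Z)={3,4} D(U)={1}: no change
So after constraint 3: D(V) = {2,3}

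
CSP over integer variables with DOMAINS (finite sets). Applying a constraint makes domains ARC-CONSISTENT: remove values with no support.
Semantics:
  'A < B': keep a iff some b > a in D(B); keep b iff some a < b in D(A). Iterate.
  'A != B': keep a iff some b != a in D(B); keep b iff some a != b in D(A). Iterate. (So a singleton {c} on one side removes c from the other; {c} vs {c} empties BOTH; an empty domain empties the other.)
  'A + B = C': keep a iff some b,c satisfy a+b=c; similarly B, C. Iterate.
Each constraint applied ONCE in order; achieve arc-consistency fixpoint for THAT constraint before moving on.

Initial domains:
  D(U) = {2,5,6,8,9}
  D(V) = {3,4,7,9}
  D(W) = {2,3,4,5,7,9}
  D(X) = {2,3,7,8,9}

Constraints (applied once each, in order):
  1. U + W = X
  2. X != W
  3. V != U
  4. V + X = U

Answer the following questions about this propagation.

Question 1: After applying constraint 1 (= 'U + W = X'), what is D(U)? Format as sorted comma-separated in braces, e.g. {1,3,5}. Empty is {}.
Constraint 1 (U + W = X) on D(U)={2,5,6,8,9} D(W)={2,3,4,5,7,9} D(X)={2,3,7,8,9}: U {2,5,6,8,9}->{2,5,6}; W {2,3,4,5,7,9}->{2,3,4,5,7}; X {2,3,7,8,9}->{7,8,9}
So after constraint 1: D(U) = {2,5,6}

Answer: {2,5,6}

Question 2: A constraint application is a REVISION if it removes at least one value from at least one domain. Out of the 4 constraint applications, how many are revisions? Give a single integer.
Answer: 2

Derivation:
Constraint 1 (U + W = X) on D(U)={2,5,6,8,9} D(W)={2,3,4,5,7,9} D(X)={2,3,7,8,9}: U {2,5,6,8,9}->{2,5,6}; W {2,3,4,5,7,9}->{2,3,4,5,7}; X {2,3,7,8,9}->{7,8,9} => REVISION
Constraint 2 (X != W) on D(X)={7,8,9} D(W)={2,3,4,5,7}: no change => not a revision
Constraint 3 (V != U) on D(V)={3,4,7,9} D(U)={2,5,6}: no change => not a revision
Constraint 4 (V + X = U) on D(V)={3,4,7,9} D(X)={7,8,9} D(U)={2,5,6}: V {3,4,7,9}->{}; X {7,8,9}->{}; U {2,5,6}->{} => REVISION
Total revisions = 2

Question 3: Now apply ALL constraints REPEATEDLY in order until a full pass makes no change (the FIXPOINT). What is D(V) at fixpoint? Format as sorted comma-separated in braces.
Answer: {}

Derivation:
pass 0 (initial): D(V)={3,4,7,9}
pass 1: U {2,5,6,8,9}->{}; V {3,4,7,9}->{}; W {2,3,4,5,7,9}->{2,3,4,5,7}; X {2,3,7,8,9}->{}
pass 2: W {2,3,4,5,7}->{}
pass 3: no change
Fixpoint after 3 passes: D(V) = {}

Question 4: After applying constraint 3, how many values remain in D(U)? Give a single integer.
Answer: 3

Derivation:
Constraint 1 (U + W = X) on D(U)={2,5,6,8,9} D(W)={2,3,4,5,7,9} D(X)={2,3,7,8,9}: U {2,5,6,8,9}->{2,5,6}; W {2,3,4,5,7,9}->{2,3,4,5,7}; X {2,3,7,8,9}->{7,8,9}
Constraint 2 (X != W) on D(X)={7,8,9} D(W)={2,3,4,5,7}: no change
Constraint 3 (V != U) on D(V)={3,4,7,9} D(U)={2,5,6}: no change
So after constraint 3: D(U)={2,5,6}, size = 3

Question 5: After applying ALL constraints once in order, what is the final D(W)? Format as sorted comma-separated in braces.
Constraint 1 (U + W = X) on D(U)={2,5,6,8,9} D(W)={2,3,4,5,7,9} D(X)={2,3,7,8,9}: U {2,5,6,8,9}->{2,5,6}; W {2,3,4,5,7,9}->{2,3,4,5,7}; X {2,3,7,8,9}->{7,8,9}
Constraint 2 (X != W) on D(X)={7,8,9} D(W)={2,3,4,5,7}: no change
Constraint 3 (V != U) on D(V)={3,4,7,9} D(U)={2,5,6}: no change
Constraint 4 (V + X = U) on D(V)={3,4,7,9} D(X)={7,8,9} D(U)={2,5,6}: V {3,4,7,9}->{}; X {7,8,9}->{}; U {2,5,6}->{}
So after all 4 constraints: D(W) = {2,3,4,5,7}

Answer: {2,3,4,5,7}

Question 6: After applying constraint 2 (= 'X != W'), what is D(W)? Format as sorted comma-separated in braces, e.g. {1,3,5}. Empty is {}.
Answer: {2,3,4,5,7}

Derivation:
Constraint 1 (U + W = X) on D(U)={2,5,6,8,9} D(W)={2,3,4,5,7,9} D(X)={2,3,7,8,9}: U {2,5,6,8,9}->{2,5,6}; W {2,3,4,5,7,9}->{2,3,4,5,7}; X {2,3,7,8,9}->{7,8,9}
Constraint 2 (X != W) on D(X)={7,8,9} D(W)={2,3,4,5,7}: no change
So after constraint 2: D(W) = {2,3,4,5,7}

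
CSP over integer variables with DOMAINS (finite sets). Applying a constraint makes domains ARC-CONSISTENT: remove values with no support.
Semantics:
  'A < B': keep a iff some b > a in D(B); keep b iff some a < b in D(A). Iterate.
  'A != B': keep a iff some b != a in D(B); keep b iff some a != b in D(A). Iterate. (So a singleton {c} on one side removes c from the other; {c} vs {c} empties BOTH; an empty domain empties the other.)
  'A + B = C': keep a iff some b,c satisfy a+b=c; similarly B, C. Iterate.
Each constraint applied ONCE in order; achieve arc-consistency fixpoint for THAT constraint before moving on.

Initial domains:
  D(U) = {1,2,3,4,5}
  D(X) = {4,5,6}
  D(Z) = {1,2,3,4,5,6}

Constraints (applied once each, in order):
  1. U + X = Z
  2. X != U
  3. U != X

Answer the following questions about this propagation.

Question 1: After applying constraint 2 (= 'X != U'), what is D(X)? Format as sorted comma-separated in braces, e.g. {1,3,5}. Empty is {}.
Constraint 1 (U + X = Z) on D(U)={1,2,3,4,5} D(X)={4,5,6} D(Z)={1,2,3,4,5,6}: U {1,2,3,4,5}->{1,2}; X {4,5,6}->{4,5}; Z {1,2,3,4,5,6}->{5,6}
Constraint 2 (X != U) on D(X)={4,5} D(U)={1,2}: no change
So after constraint 2: D(X) = {4,5}

Answer: {4,5}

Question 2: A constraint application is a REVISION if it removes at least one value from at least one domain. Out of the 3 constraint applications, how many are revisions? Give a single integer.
Constraint 1 (U + X = Z) on D(U)={1,2,3,4,5} D(X)={4,5,6} D(Z)={1,2,3,4,5,6}: U {1,2,3,4,5}->{1,2}; X {4,5,6}->{4,5}; Z {1,2,3,4,5,6}->{5,6} => REVISION
Constraint 2 (X != U) on D(X)={4,5} D(U)={1,2}: no change => not a revision
Constraint 3 (U != X) on D(U)={1,2} D(X)={4,5}: no change => not a revision
Total revisions = 1

Answer: 1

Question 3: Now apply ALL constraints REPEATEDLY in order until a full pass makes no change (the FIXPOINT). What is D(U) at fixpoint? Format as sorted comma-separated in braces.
Answer: {1,2}

Derivation:
pass 0 (initial): D(U)={1,2,3,4,5}
pass 1: U {1,2,3,4,5}->{1,2}; X {4,5,6}->{4,5}; Z {1,2,3,4,5,6}->{5,6}
pass 2: no change
Fixpoint after 2 passes: D(U) = {1,2}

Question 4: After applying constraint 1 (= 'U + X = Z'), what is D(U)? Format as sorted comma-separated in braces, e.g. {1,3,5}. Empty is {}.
Answer: {1,2}

Derivation:
Constraint 1 (U + X = Z) on D(U)={1,2,3,4,5} D(X)={4,5,6} D(Z)={1,2,3,4,5,6}: U {1,2,3,4,5}->{1,2}; X {4,5,6}->{4,5}; Z {1,2,3,4,5,6}->{5,6}
So after constraint 1: D(U) = {1,2}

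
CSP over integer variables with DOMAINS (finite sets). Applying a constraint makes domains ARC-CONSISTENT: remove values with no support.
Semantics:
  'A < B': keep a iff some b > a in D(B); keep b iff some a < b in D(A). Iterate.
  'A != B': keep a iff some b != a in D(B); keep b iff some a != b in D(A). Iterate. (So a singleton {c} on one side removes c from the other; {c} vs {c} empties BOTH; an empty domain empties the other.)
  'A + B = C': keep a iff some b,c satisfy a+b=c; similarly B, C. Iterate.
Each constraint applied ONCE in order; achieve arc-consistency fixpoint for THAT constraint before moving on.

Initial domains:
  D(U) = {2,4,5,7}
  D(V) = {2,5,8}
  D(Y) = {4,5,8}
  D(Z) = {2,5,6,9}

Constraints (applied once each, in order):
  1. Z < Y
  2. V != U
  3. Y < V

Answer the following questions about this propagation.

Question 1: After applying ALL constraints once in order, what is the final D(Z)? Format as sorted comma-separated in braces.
Constraint 1 (Z < Y) on D(Z)={2,5,6,9} D(Y)={4,5,8}: Z {2,5,6,9}->{2,5,6}
Constraint 2 (V != U) on D(V)={2,5,8} D(U)={2,4,5,7}: no change
Constraint 3 (Y < V) on D(Y)={4,5,8} D(V)={2,5,8}: Y {4,5,8}->{4,5}; V {2,5,8}->{5,8}
So after all 3 constraints: D(Z) = {2,5,6}

Answer: {2,5,6}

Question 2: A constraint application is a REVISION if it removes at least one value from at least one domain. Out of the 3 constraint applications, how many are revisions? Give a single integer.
Constraint 1 (Z < Y) on D(Z)={2,5,6,9} D(Y)={4,5,8}: Z {2,5,6,9}->{2,5,6} => REVISION
Constraint 2 (V != U) on D(V)={2,5,8} D(U)={2,4,5,7}: no change => not a revision
Constraint 3 (Y < V) on D(Y)={4,5,8} D(V)={2,5,8}: Y {4,5,8}->{4,5}; V {2,5,8}->{5,8} => REVISION
Total revisions = 2

Answer: 2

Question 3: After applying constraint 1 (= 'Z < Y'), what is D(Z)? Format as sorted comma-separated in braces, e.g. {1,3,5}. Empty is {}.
Answer: {2,5,6}

Derivation:
Constraint 1 (Z < Y) on D(Z)={2,5,6,9} D(Y)={4,5,8}: Z {2,5,6,9}->{2,5,6}
So after constraint 1: D(Z) = {2,5,6}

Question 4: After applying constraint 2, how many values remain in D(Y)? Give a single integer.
Answer: 3

Derivation:
Constraint 1 (Z < Y) on D(Z)={2,5,6,9} D(Y)={4,5,8}: Z {2,5,6,9}->{2,5,6}
Constraint 2 (V != U) on D(V)={2,5,8} D(U)={2,4,5,7}: no change
So after constraint 2: D(Y)={4,5,8}, size = 3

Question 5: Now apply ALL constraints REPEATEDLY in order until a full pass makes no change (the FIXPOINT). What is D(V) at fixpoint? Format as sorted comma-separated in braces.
pass 0 (initial): D(V)={2,5,8}
pass 1: V {2,5,8}->{5,8}; Y {4,5,8}->{4,5}; Z {2,5,6,9}->{2,5,6}
pass 2: Z {2,5,6}->{2}
pass 3: no change
Fixpoint after 3 passes: D(V) = {5,8}

Answer: {5,8}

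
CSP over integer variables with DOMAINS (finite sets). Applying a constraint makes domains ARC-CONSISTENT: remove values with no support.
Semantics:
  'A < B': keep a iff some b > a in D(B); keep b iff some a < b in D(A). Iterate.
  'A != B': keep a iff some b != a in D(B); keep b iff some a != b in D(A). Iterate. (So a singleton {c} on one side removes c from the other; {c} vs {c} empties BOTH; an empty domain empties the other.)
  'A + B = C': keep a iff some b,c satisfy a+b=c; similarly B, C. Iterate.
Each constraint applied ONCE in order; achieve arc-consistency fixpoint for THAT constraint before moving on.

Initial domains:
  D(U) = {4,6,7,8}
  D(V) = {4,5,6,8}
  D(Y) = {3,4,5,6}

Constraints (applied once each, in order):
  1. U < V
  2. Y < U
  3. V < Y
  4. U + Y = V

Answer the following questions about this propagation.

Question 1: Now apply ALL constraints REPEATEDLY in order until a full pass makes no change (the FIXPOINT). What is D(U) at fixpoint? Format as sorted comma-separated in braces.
pass 0 (initial): D(U)={4,6,7,8}
pass 1: U {4,6,7,8}->{}; V {4,5,6,8}->{}; Y {3,4,5,6}->{}
pass 2: no change
Fixpoint after 2 passes: D(U) = {}

Answer: {}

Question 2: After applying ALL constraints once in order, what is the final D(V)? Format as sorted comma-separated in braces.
Constraint 1 (U < V) on D(U)={4,6,7,8} D(V)={4,5,6,8}: U {4,6,7,8}->{4,6,7}; V {4,5,6,8}->{5,6,8}
Constraint 2 (Y < U) on D(Y)={3,4,5,6} D(U)={4,6,7}: no change
Constraint 3 (V < Y) on D(V)={5,6,8} D(Y)={3,4,5,6}: V {5,6,8}->{5}; Y {3,4,5,6}->{6}
Constraint 4 (U + Y = V) on D(U)={4,6,7} D(Y)={6} D(V)={5}: U {4,6,7}->{}; Y {6}->{}; V {5}->{}
So after all 4 constraints: D(V) = {}

Answer: {}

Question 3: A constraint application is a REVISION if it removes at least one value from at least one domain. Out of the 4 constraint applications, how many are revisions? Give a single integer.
Constraint 1 (U < V) on D(U)={4,6,7,8} D(V)={4,5,6,8}: U {4,6,7,8}->{4,6,7}; V {4,5,6,8}->{5,6,8} => REVISION
Constraint 2 (Y < U) on D(Y)={3,4,5,6} D(U)={4,6,7}: no change => not a revision
Constraint 3 (V < Y) on D(V)={5,6,8} D(Y)={3,4,5,6}: V {5,6,8}->{5}; Y {3,4,5,6}->{6} => REVISION
Constraint 4 (U + Y = V) on D(U)={4,6,7} D(Y)={6} D(V)={5}: U {4,6,7}->{}; Y {6}->{}; V {5}->{} => REVISION
Total revisions = 3

Answer: 3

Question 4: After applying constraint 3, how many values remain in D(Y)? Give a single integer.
Constraint 1 (U < V) on D(U)={4,6,7,8} D(V)={4,5,6,8}: U {4,6,7,8}->{4,6,7}; V {4,5,6,8}->{5,6,8}
Constraint 2 (Y < U) on D(Y)={3,4,5,6} D(U)={4,6,7}: no change
Constraint 3 (V < Y) on D(V)={5,6,8} D(Y)={3,4,5,6}: V {5,6,8}->{5}; Y {3,4,5,6}->{6}
So after constraint 3: D(Y)={6}, size = 1

Answer: 1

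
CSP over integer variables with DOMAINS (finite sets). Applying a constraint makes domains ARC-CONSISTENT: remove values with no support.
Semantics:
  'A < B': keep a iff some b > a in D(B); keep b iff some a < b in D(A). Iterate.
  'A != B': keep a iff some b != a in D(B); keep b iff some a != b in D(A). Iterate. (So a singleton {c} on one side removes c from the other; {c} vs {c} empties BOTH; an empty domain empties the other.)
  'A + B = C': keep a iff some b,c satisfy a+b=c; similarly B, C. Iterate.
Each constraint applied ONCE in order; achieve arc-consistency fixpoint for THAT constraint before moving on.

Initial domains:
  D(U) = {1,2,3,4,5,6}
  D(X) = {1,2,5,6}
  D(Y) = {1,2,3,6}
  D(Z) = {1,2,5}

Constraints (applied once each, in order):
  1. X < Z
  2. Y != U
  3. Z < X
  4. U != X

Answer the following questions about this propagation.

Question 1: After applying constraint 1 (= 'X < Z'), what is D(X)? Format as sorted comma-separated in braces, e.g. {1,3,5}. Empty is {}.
Answer: {1,2}

Derivation:
Constraint 1 (X < Z) on D(X)={1,2,5,6} D(Z)={1,2,5}: X {1,2,5,6}->{1,2}; Z {1,2,5}->{2,5}
So after constraint 1: D(X) = {1,2}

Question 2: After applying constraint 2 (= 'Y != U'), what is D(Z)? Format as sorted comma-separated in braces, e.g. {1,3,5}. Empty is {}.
Answer: {2,5}

Derivation:
Constraint 1 (X < Z) on D(X)={1,2,5,6} D(Z)={1,2,5}: X {1,2,5,6}->{1,2}; Z {1,2,5}->{2,5}
Constraint 2 (Y != U) on D(Y)={1,2,3,6} D(U)={1,2,3,4,5,6}: no change
So after constraint 2: D(Z) = {2,5}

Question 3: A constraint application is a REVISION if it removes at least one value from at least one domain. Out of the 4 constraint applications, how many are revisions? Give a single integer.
Answer: 3

Derivation:
Constraint 1 (X < Z) on D(X)={1,2,5,6} D(Z)={1,2,5}: X {1,2,5,6}->{1,2}; Z {1,2,5}->{2,5} => REVISION
Constraint 2 (Y != U) on D(Y)={1,2,3,6} D(U)={1,2,3,4,5,6}: no change => not a revision
Constraint 3 (Z < X) on D(Z)={2,5} D(X)={1,2}: Z {2,5}->{}; X {1,2}->{} => REVISION
Constraint 4 (U != X) on D(U)={1,2,3,4,5,6} D(X)={}: U {1,2,3,4,5,6}->{} => REVISION
Total revisions = 3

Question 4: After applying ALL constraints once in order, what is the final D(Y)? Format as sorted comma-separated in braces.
Constraint 1 (X < Z) on D(X)={1,2,5,6} D(Z)={1,2,5}: X {1,2,5,6}->{1,2}; Z {1,2,5}->{2,5}
Constraint 2 (Y != U) on D(Y)={1,2,3,6} D(U)={1,2,3,4,5,6}: no change
Constraint 3 (Z < X) on D(Z)={2,5} D(X)={1,2}: Z {2,5}->{}; X {1,2}->{}
Constraint 4 (U != X) on D(U)={1,2,3,4,5,6} D(X)={}: U {1,2,3,4,5,6}->{}
So after all 4 constraints: D(Y) = {1,2,3,6}

Answer: {1,2,3,6}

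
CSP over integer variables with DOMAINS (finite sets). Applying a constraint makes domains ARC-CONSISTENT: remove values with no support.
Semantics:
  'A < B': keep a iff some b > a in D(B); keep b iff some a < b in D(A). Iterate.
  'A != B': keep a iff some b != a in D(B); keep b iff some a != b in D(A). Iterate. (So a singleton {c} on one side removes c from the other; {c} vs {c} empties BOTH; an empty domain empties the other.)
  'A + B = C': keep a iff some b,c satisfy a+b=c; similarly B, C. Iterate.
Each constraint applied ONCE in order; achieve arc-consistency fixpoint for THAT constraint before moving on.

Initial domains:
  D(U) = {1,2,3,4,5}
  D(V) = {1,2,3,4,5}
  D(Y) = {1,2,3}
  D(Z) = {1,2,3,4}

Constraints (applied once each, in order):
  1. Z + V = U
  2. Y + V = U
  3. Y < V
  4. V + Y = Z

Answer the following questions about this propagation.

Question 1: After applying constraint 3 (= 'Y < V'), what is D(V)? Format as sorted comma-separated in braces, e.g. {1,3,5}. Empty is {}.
Answer: {2,3,4}

Derivation:
Constraint 1 (Z + V = U) on D(Z)={1,2,3,4} D(V)={1,2,3,4,5} D(U)={1,2,3,4,5}: V {1,2,3,4,5}->{1,2,3,4}; U {1,2,3,4,5}->{2,3,4,5}
Constraint 2 (Y + V = U) on D(Y)={1,2,3} D(V)={1,2,3,4} D(U)={2,3,4,5}: no change
Constraint 3 (Y < V) on D(Y)={1,2,3} D(V)={1,2,3,4}: V {1,2,3,4}->{2,3,4}
So after constraint 3: D(V) = {2,3,4}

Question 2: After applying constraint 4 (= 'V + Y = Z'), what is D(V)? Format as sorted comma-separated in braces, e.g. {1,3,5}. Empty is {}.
Answer: {2,3}

Derivation:
Constraint 1 (Z + V = U) on D(Z)={1,2,3,4} D(V)={1,2,3,4,5} D(U)={1,2,3,4,5}: V {1,2,3,4,5}->{1,2,3,4}; U {1,2,3,4,5}->{2,3,4,5}
Constraint 2 (Y + V = U) on D(Y)={1,2,3} D(V)={1,2,3,4} D(U)={2,3,4,5}: no change
Constraint 3 (Y < V) on D(Y)={1,2,3} D(V)={1,2,3,4}: V {1,2,3,4}->{2,3,4}
Constraint 4 (V + Y = Z) on D(V)={2,3,4} D(Y)={1,2,3} D(Z)={1,2,3,4}: V {2,3,4}->{2,3}; Y {1,2,3}->{1,2}; Z {1,2,3,4}->{3,4}
So after constraint 4: D(V) = {2,3}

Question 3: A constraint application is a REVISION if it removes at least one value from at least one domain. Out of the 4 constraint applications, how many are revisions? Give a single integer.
Constraint 1 (Z + V = U) on D(Z)={1,2,3,4} D(V)={1,2,3,4,5} D(U)={1,2,3,4,5}: V {1,2,3,4,5}->{1,2,3,4}; U {1,2,3,4,5}->{2,3,4,5} => REVISION
Constraint 2 (Y + V = U) on D(Y)={1,2,3} D(V)={1,2,3,4} D(U)={2,3,4,5}: no change => not a revision
Constraint 3 (Y < V) on D(Y)={1,2,3} D(V)={1,2,3,4}: V {1,2,3,4}->{2,3,4} => REVISION
Constraint 4 (V + Y = Z) on D(V)={2,3,4} D(Y)={1,2,3} D(Z)={1,2,3,4}: V {2,3,4}->{2,3}; Y {1,2,3}->{1,2}; Z {1,2,3,4}->{3,4} => REVISION
Total revisions = 3

Answer: 3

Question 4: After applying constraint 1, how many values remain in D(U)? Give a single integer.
Answer: 4

Derivation:
Constraint 1 (Z + V = U) on D(Z)={1,2,3,4} D(V)={1,2,3,4,5} D(U)={1,2,3,4,5}: V {1,2,3,4,5}->{1,2,3,4}; U {1,2,3,4,5}->{2,3,4,5}
So after constraint 1: D(U)={2,3,4,5}, size = 4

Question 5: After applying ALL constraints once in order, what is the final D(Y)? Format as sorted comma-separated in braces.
Answer: {1,2}

Derivation:
Constraint 1 (Z + V = U) on D(Z)={1,2,3,4} D(V)={1,2,3,4,5} D(U)={1,2,3,4,5}: V {1,2,3,4,5}->{1,2,3,4}; U {1,2,3,4,5}->{2,3,4,5}
Constraint 2 (Y + V = U) on D(Y)={1,2,3} D(V)={1,2,3,4} D(U)={2,3,4,5}: no change
Constraint 3 (Y < V) on D(Y)={1,2,3} D(V)={1,2,3,4}: V {1,2,3,4}->{2,3,4}
Constraint 4 (V + Y = Z) on D(V)={2,3,4} D(Y)={1,2,3} D(Z)={1,2,3,4}: V {2,3,4}->{2,3}; Y {1,2,3}->{1,2}; Z {1,2,3,4}->{3,4}
So after all 4 constraints: D(Y) = {1,2}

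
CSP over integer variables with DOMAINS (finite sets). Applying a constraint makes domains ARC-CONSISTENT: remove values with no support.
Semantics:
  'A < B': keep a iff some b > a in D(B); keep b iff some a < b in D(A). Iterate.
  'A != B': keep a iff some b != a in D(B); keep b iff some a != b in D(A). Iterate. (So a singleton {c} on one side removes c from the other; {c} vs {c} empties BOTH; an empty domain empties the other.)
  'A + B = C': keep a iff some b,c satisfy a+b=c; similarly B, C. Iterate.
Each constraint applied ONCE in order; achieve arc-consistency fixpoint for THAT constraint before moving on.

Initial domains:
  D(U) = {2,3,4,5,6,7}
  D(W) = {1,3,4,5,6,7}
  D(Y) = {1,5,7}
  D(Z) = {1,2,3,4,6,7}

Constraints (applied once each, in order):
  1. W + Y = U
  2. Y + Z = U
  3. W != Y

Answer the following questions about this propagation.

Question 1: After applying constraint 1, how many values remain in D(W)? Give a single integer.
Constraint 1 (W + Y = U) on D(W)={1,3,4,5,6,7} D(Y)={1,5,7} D(U)={2,3,4,5,6,7}: W {1,3,4,5,6,7}->{1,3,4,5,6}; Y {1,5,7}->{1,5}; U {2,3,4,5,6,7}->{2,4,5,6,7}
So after constraint 1: D(W)={1,3,4,5,6}, size = 5

Answer: 5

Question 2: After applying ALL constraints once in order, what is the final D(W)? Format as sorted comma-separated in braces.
Answer: {1,3,4,5,6}

Derivation:
Constraint 1 (W + Y = U) on D(W)={1,3,4,5,6,7} D(Y)={1,5,7} D(U)={2,3,4,5,6,7}: W {1,3,4,5,6,7}->{1,3,4,5,6}; Y {1,5,7}->{1,5}; U {2,3,4,5,6,7}->{2,4,5,6,7}
Constraint 2 (Y + Z = U) on D(Y)={1,5} D(Z)={1,2,3,4,6,7} D(U)={2,4,5,6,7}: Z {1,2,3,4,6,7}->{1,2,3,4,6}
Constraint 3 (W != Y) on D(W)={1,3,4,5,6} D(Y)={1,5}: no change
So after all 3 constraints: D(W) = {1,3,4,5,6}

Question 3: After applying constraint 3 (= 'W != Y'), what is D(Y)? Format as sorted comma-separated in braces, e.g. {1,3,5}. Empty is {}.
Constraint 1 (W + Y = U) on D(W)={1,3,4,5,6,7} D(Y)={1,5,7} D(U)={2,3,4,5,6,7}: W {1,3,4,5,6,7}->{1,3,4,5,6}; Y {1,5,7}->{1,5}; U {2,3,4,5,6,7}->{2,4,5,6,7}
Constraint 2 (Y + Z = U) on D(Y)={1,5} D(Z)={1,2,3,4,6,7} D(U)={2,4,5,6,7}: Z {1,2,3,4,6,7}->{1,2,3,4,6}
Constraint 3 (W != Y) on D(W)={1,3,4,5,6} D(Y)={1,5}: no change
So after constraint 3: D(Y) = {1,5}

Answer: {1,5}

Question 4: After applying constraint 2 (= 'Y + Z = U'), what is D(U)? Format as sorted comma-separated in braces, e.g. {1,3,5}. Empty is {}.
Constraint 1 (W + Y = U) on D(W)={1,3,4,5,6,7} D(Y)={1,5,7} D(U)={2,3,4,5,6,7}: W {1,3,4,5,6,7}->{1,3,4,5,6}; Y {1,5,7}->{1,5}; U {2,3,4,5,6,7}->{2,4,5,6,7}
Constraint 2 (Y + Z = U) on D(Y)={1,5} D(Z)={1,2,3,4,6,7} D(U)={2,4,5,6,7}: Z {1,2,3,4,6,7}->{1,2,3,4,6}
So after constraint 2: D(U) = {2,4,5,6,7}

Answer: {2,4,5,6,7}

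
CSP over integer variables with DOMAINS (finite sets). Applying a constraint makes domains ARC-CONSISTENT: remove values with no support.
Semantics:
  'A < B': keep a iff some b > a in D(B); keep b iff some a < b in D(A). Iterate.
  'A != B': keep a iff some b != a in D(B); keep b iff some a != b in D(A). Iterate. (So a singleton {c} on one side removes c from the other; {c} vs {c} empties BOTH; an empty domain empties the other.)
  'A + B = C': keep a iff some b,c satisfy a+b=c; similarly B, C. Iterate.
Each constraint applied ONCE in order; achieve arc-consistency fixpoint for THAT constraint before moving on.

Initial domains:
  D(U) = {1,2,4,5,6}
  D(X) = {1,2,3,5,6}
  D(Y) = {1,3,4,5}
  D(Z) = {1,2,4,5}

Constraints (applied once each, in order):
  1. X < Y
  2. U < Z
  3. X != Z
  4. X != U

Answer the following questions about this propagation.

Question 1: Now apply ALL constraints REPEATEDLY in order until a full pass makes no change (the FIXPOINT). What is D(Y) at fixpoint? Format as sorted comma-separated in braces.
pass 0 (initial): D(Y)={1,3,4,5}
pass 1: U {1,2,4,5,6}->{1,2,4}; X {1,2,3,5,6}->{1,2,3}; Y {1,3,4,5}->{3,4,5}; Z {1,2,4,5}->{2,4,5}
pass 2: no change
Fixpoint after 2 passes: D(Y) = {3,4,5}

Answer: {3,4,5}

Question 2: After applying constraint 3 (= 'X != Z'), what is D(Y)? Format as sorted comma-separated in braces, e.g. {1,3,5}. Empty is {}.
Answer: {3,4,5}

Derivation:
Constraint 1 (X < Y) on D(X)={1,2,3,5,6} D(Y)={1,3,4,5}: X {1,2,3,5,6}->{1,2,3}; Y {1,3,4,5}->{3,4,5}
Constraint 2 (U < Z) on D(U)={1,2,4,5,6} D(Z)={1,2,4,5}: U {1,2,4,5,6}->{1,2,4}; Z {1,2,4,5}->{2,4,5}
Constraint 3 (X != Z) on D(X)={1,2,3} D(Z)={2,4,5}: no change
So after constraint 3: D(Y) = {3,4,5}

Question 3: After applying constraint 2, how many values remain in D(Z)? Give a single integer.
Answer: 3

Derivation:
Constraint 1 (X < Y) on D(X)={1,2,3,5,6} D(Y)={1,3,4,5}: X {1,2,3,5,6}->{1,2,3}; Y {1,3,4,5}->{3,4,5}
Constraint 2 (U < Z) on D(U)={1,2,4,5,6} D(Z)={1,2,4,5}: U {1,2,4,5,6}->{1,2,4}; Z {1,2,4,5}->{2,4,5}
So after constraint 2: D(Z)={2,4,5}, size = 3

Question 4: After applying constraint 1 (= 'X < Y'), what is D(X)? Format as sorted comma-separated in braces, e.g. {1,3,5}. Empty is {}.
Answer: {1,2,3}

Derivation:
Constraint 1 (X < Y) on D(X)={1,2,3,5,6} D(Y)={1,3,4,5}: X {1,2,3,5,6}->{1,2,3}; Y {1,3,4,5}->{3,4,5}
So after constraint 1: D(X) = {1,2,3}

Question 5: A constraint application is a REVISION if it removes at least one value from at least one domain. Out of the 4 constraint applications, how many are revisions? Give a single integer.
Answer: 2

Derivation:
Constraint 1 (X < Y) on D(X)={1,2,3,5,6} D(Y)={1,3,4,5}: X {1,2,3,5,6}->{1,2,3}; Y {1,3,4,5}->{3,4,5} => REVISION
Constraint 2 (U < Z) on D(U)={1,2,4,5,6} D(Z)={1,2,4,5}: U {1,2,4,5,6}->{1,2,4}; Z {1,2,4,5}->{2,4,5} => REVISION
Constraint 3 (X != Z) on D(X)={1,2,3} D(Z)={2,4,5}: no change => not a revision
Constraint 4 (X != U) on D(X)={1,2,3} D(U)={1,2,4}: no change => not a revision
Total revisions = 2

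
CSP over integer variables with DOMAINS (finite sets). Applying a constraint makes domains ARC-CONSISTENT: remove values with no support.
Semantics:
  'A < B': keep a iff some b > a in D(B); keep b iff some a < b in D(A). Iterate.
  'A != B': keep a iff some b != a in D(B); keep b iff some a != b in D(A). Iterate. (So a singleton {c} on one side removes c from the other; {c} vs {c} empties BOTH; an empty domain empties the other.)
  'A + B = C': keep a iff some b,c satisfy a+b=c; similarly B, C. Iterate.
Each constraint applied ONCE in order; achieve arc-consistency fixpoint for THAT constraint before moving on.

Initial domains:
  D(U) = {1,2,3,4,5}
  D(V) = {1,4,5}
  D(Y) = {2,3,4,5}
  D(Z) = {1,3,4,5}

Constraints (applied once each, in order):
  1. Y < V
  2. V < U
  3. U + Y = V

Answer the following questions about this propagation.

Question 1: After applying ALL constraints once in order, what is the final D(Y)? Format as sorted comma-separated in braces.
Answer: {}

Derivation:
Constraint 1 (Y < V) on D(Y)={2,3,4,5} D(V)={1,4,5}: Y {2,3,4,5}->{2,3,4}; V {1,4,5}->{4,5}
Constraint 2 (V < U) on D(V)={4,5} D(U)={1,2,3,4,5}: V {4,5}->{4}; U {1,2,3,4,5}->{5}
Constraint 3 (U + Y = V) on D(U)={5} D(Y)={2,3,4} D(V)={4}: U {5}->{}; Y {2,3,4}->{}; V {4}->{}
So after all 3 constraints: D(Y) = {}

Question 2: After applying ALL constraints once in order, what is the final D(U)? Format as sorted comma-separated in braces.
Answer: {}

Derivation:
Constraint 1 (Y < V) on D(Y)={2,3,4,5} D(V)={1,4,5}: Y {2,3,4,5}->{2,3,4}; V {1,4,5}->{4,5}
Constraint 2 (V < U) on D(V)={4,5} D(U)={1,2,3,4,5}: V {4,5}->{4}; U {1,2,3,4,5}->{5}
Constraint 3 (U + Y = V) on D(U)={5} D(Y)={2,3,4} D(V)={4}: U {5}->{}; Y {2,3,4}->{}; V {4}->{}
So after all 3 constraints: D(U) = {}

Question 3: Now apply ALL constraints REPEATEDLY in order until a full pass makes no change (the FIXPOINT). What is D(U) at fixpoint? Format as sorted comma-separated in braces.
pass 0 (initial): D(U)={1,2,3,4,5}
pass 1: U {1,2,3,4,5}->{}; V {1,4,5}->{}; Y {2,3,4,5}->{}
pass 2: no change
Fixpoint after 2 passes: D(U) = {}

Answer: {}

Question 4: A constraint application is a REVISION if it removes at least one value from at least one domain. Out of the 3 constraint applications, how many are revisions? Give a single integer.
Constraint 1 (Y < V) on D(Y)={2,3,4,5} D(V)={1,4,5}: Y {2,3,4,5}->{2,3,4}; V {1,4,5}->{4,5} => REVISION
Constraint 2 (V < U) on D(V)={4,5} D(U)={1,2,3,4,5}: V {4,5}->{4}; U {1,2,3,4,5}->{5} => REVISION
Constraint 3 (U + Y = V) on D(U)={5} D(Y)={2,3,4} D(V)={4}: U {5}->{}; Y {2,3,4}->{}; V {4}->{} => REVISION
Total revisions = 3

Answer: 3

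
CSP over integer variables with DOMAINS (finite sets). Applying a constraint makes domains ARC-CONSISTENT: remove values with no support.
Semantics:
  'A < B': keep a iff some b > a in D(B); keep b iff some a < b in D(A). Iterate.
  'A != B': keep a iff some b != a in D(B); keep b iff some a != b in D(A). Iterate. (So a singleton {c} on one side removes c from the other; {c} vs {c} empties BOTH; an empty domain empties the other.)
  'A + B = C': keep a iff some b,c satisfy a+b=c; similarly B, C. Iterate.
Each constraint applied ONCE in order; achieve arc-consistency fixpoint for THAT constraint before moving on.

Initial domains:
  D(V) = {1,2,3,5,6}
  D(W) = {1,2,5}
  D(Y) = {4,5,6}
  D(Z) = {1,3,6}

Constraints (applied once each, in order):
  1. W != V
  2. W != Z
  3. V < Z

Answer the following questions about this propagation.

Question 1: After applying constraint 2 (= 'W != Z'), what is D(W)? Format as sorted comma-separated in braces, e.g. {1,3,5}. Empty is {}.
Answer: {1,2,5}

Derivation:
Constraint 1 (W != V) on D(W)={1,2,5} D(V)={1,2,3,5,6}: no change
Constraint 2 (W != Z) on D(W)={1,2,5} D(Z)={1,3,6}: no change
So after constraint 2: D(W) = {1,2,5}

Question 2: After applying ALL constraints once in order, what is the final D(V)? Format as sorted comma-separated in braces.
Answer: {1,2,3,5}

Derivation:
Constraint 1 (W != V) on D(W)={1,2,5} D(V)={1,2,3,5,6}: no change
Constraint 2 (W != Z) on D(W)={1,2,5} D(Z)={1,3,6}: no change
Constraint 3 (V < Z) on D(V)={1,2,3,5,6} D(Z)={1,3,6}: V {1,2,3,5,6}->{1,2,3,5}; Z {1,3,6}->{3,6}
So after all 3 constraints: D(V) = {1,2,3,5}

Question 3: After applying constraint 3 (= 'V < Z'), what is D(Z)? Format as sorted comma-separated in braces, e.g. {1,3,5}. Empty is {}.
Answer: {3,6}

Derivation:
Constraint 1 (W != V) on D(W)={1,2,5} D(V)={1,2,3,5,6}: no change
Constraint 2 (W != Z) on D(W)={1,2,5} D(Z)={1,3,6}: no change
Constraint 3 (V < Z) on D(V)={1,2,3,5,6} D(Z)={1,3,6}: V {1,2,3,5,6}->{1,2,3,5}; Z {1,3,6}->{3,6}
So after constraint 3: D(Z) = {3,6}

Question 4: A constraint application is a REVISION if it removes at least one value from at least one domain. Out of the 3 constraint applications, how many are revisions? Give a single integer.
Answer: 1

Derivation:
Constraint 1 (W != V) on D(W)={1,2,5} D(V)={1,2,3,5,6}: no change => not a revision
Constraint 2 (W != Z) on D(W)={1,2,5} D(Z)={1,3,6}: no change => not a revision
Constraint 3 (V < Z) on D(V)={1,2,3,5,6} D(Z)={1,3,6}: V {1,2,3,5,6}->{1,2,3,5}; Z {1,3,6}->{3,6} => REVISION
Total revisions = 1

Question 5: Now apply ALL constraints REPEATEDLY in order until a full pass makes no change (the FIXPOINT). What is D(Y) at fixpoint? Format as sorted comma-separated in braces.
Answer: {4,5,6}

Derivation:
pass 0 (initial): D(Y)={4,5,6}
pass 1: V {1,2,3,5,6}->{1,2,3,5}; Z {1,3,6}->{3,6}
pass 2: no change
Fixpoint after 2 passes: D(Y) = {4,5,6}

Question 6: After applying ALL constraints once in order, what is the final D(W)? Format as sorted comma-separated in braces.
Constraint 1 (W != V) on D(W)={1,2,5} D(V)={1,2,3,5,6}: no change
Constraint 2 (W != Z) on D(W)={1,2,5} D(Z)={1,3,6}: no change
Constraint 3 (V < Z) on D(V)={1,2,3,5,6} D(Z)={1,3,6}: V {1,2,3,5,6}->{1,2,3,5}; Z {1,3,6}->{3,6}
So after all 3 constraints: D(W) = {1,2,5}

Answer: {1,2,5}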